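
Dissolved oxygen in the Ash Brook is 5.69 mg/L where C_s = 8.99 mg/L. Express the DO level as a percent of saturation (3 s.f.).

% saturation = C/C_s × 100 = 5.69/8.99 × 100 = 63.3 %.

63.3 % saturation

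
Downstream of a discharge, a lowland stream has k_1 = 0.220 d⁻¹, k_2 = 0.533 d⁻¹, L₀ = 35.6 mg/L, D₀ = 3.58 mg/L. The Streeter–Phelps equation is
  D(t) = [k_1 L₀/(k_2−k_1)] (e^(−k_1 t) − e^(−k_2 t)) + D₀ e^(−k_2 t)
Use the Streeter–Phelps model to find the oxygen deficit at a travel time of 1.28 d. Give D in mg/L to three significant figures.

D ≈ 8.04 mg/L

k_1 L₀/(k_2−k_1) = 0.220×35.6/(0.533−0.220) = 7.832/0.3130 = 25.02 mg/L.
e^(−k_1 t) = e^(−0.220×1.280) = 0.7546; e^(−k_2 t) = e^(−0.533×1.280) = 0.5055.
D = 25.02 × (0.7546 − 0.5055) + 3.58 × 0.5055 = 6.233 + 1.810 = 8.043 mg/L.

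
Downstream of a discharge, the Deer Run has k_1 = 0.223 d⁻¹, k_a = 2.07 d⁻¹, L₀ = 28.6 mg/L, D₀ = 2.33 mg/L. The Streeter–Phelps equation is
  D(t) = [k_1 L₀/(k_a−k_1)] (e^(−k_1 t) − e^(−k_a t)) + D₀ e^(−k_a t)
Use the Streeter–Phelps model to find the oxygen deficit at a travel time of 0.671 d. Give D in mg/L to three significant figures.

D ≈ 2.69 mg/L

k_1 L₀/(k_a−k_1) = 0.223×28.6/(2.07−0.223) = 6.378/1.847 = 3.453 mg/L.
e^(−k_1 t) = e^(−0.223×0.6710) = 0.8610; e^(−k_a t) = e^(−2.07×0.6710) = 0.2493.
D = 3.453 × (0.8610 − 0.2493) + 2.33 × 0.2493 = 2.112 + 0.5809 = 2.693 mg/L.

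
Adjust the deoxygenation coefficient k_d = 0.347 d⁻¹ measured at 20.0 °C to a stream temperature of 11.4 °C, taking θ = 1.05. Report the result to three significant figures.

k_d ≈ 0.228 d⁻¹

k_d(T₂) = k_d(T₁) · θ^(T₂−T₁) = 0.347 × 1.05^(11.4−20.0)
= 0.347 × 1.05^-8.60 = 0.347 × 0.6573 = 0.2281 d⁻¹.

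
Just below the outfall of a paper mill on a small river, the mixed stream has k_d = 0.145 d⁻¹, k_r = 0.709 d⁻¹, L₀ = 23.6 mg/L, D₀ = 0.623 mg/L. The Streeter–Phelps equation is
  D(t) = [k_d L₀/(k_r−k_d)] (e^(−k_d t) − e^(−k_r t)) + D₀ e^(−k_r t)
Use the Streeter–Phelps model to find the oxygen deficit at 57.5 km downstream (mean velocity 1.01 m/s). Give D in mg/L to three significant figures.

Travel time t = x/v = 57.5 km / (1.01 m/s) = 57500 m / 1.01 m/s = 56930 s = 0.6589 d.
k_d L₀/(k_r−k_d) = 0.145×23.6/(0.709−0.145) = 3.422/0.5640 = 6.067 mg/L.
e^(−k_d t) = e^(−0.145×0.6589) = 0.9089; e^(−k_r t) = e^(−0.709×0.6589) = 0.6268.
D = 6.067 × (0.9089 − 0.6268) + 0.623 × 0.6268 = 1.712 + 0.3905 = 2.102 mg/L.

D ≈ 2.10 mg/L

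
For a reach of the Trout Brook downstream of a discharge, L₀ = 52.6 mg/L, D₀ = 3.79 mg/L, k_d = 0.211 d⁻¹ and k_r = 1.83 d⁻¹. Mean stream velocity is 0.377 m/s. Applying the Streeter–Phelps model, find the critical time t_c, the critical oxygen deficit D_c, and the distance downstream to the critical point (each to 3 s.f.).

t_c ≈ 0.837 d; D_c ≈ 5.08 mg/L; x_c ≈ 27.3 km

t_c = [1/(k_r−k_d)] ln[(k_r/k_d)(1 − D₀(k_r−k_d)/(k_d L₀))]
= [1/(1.83−0.211)] ln[(1.83/0.211)(1 − 3.79×1.619/(0.211×52.6))]
= (1/1.619) ln[8.673 × 0.4471] = 0.6177 × ln(3.878) = 0.6177 × 1.355 = 0.8371 d.
L(t_c) = L₀ e^(−k_d t_c) = 52.6 × 0.8381 = 44.08 mg/L, and at the critical point k_r D_c = k_d L, so D_c = (0.211/1.83) × 44.08 = 5.083 mg/L.
x_c = v t_c = 0.377 m/s × 0.8371 d × 86400 s/d = 27270 m ≈ 27.3 km.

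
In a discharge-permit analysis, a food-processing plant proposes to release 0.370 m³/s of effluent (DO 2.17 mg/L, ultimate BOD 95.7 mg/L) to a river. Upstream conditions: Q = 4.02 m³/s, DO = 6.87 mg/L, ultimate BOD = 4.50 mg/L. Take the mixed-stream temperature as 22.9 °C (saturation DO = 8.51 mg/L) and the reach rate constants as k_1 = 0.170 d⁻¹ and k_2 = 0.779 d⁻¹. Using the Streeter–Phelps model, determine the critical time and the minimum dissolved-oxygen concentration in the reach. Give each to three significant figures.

t_c ≈ 1.00 d; minimum DO ≈ 6.27 mg/L

Mixed DO = (4.02×6.87 + 0.370×2.17)/(4.02+0.370) = 28.42/4.390 = 6.474 mg/L.
Mixed L₀ = (4.02×4.50 + 0.370×95.7)/(4.390) = 53.50/4.390 = 12.19 mg/L.
Initial deficit D₀ = C_s − DO₀ = 8.51 − 6.474 = 2.036 mg/L.
t_c = (1/0.6090) ln[(0.779/0.170)(1 − 2.036×0.6090/(0.170×12.19))] = 1.642 × ln(1.840) = 1.001 d.
D_c = (0.170/0.779) × 12.19 × e^(−0.170×1.001) = 0.2182 × 12.19 × 0.8435 = 2.243 mg/L.
Minimum DO = 8.51 − 2.243 = 6.267 mg/L.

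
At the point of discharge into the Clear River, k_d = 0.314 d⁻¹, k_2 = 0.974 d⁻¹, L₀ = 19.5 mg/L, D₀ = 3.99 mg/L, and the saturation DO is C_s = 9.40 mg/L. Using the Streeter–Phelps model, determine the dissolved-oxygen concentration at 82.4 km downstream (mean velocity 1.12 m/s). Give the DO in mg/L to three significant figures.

Travel time t = x/v = 82.4 km / (1.12 m/s) = 82400 m / 1.12 m/s = 73570 s = 0.8515 d.
k_d L₀/(k_2−k_d) = 0.314×19.5/(0.974−0.314) = 6.123/0.6600 = 9.277 mg/L.
e^(−k_d t) = e^(−0.314×0.8515) = 0.7654; e^(−k_2 t) = e^(−0.974×0.8515) = 0.4363.
D = 9.277 × (0.7654 − 0.4363) + 3.99 × 0.4363 = 3.053 + 1.741 = 4.794 mg/L.
DO = C_s − D = 9.40 − 4.794 = 4.606 mg/L.

DO ≈ 4.61 mg/L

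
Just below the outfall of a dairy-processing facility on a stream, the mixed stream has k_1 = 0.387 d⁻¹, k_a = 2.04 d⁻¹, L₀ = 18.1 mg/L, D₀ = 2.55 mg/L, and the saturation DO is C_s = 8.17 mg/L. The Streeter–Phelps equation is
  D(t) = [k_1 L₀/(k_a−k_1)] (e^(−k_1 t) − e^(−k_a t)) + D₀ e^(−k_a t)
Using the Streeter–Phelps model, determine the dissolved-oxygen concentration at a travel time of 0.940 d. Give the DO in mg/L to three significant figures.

DO ≈ 5.47 mg/L

k_1 L₀/(k_a−k_1) = 0.387×18.1/(2.04−0.387) = 7.005/1.653 = 4.238 mg/L.
e^(−k_1 t) = e^(−0.387×0.9400) = 0.6950; e^(−k_a t) = e^(−2.04×0.9400) = 0.1470.
D = 4.238 × (0.6950 − 0.1470) + 2.55 × 0.1470 = 2.323 + 0.3747 = 2.697 mg/L.
DO = C_s − D = 8.17 − 2.697 = 5.473 mg/L.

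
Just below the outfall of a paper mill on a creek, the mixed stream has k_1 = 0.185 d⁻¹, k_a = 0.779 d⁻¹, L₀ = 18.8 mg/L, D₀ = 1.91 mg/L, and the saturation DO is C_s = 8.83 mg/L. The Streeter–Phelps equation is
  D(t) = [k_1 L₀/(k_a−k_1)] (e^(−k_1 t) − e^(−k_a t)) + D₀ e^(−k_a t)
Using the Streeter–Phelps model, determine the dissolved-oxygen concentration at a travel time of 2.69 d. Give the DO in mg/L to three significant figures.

DO ≈ 5.76 mg/L

k_1 L₀/(k_a−k_1) = 0.185×18.8/(0.779−0.185) = 3.478/0.5940 = 5.855 mg/L.
e^(−k_1 t) = e^(−0.185×2.690) = 0.6080; e^(−k_a t) = e^(−0.779×2.690) = 0.1230.
D = 5.855 × (0.6080 − 0.1230) + 1.91 × 0.1230 = 2.839 + 0.2349 = 3.074 mg/L.
DO = C_s − D = 8.83 − 3.074 = 5.756 mg/L.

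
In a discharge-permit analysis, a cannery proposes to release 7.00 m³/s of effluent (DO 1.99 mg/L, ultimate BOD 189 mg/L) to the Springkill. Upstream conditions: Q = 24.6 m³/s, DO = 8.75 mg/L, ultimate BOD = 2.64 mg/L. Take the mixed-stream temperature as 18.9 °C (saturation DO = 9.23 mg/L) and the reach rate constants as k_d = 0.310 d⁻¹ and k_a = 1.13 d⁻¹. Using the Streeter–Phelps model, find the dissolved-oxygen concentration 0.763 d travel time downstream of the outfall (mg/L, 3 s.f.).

Mixed DO = (24.6×8.75 + 7.00×1.99)/(24.6+7.00) = 229.2/31.60 = 7.253 mg/L.
Mixed L₀ = (24.6×2.64 + 7.00×189)/(31.60) = 1388/31.60 = 43.92 mg/L.
Initial deficit D₀ = C_s − DO₀ = 9.23 − 7.253 = 1.977 mg/L.
D(0.763) = [0.310×43.92/(1.13−0.310)](e^(−0.310×0.763) − e^(−1.13×0.763)) + 1.977 e^(−1.13×0.763)
= 16.60 × (0.7894 − 0.4222) + 1.977 × 0.4222 = 6.931 mg/L.
DO = 9.23 − 6.931 = 2.299 mg/L.

DO ≈ 2.30 mg/L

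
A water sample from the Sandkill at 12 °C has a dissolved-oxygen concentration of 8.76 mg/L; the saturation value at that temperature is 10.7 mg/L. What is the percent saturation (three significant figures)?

% saturation = C/C_s × 100 = 8.76/10.7 × 100 = 81.9 %.

81.9 % saturation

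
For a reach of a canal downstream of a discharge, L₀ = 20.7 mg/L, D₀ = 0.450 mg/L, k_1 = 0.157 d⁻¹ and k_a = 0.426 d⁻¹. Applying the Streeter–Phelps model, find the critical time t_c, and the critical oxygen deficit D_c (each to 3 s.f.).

With k_a/k_1 = 2.713 and 1 − D₀(k_a−k_1)/(k_1 L₀) = 0.9628,
t_c = ln(2.713 × 0.9628) / (0.426 − 0.157) = ln(2.612) / 0.2690 = 0.9602/0.2690 = 3.570 d.
L(t_c) = L₀ e^(−k_1 t_c) = 20.7 × 0.5710 = 11.82 mg/L, and at the critical point k_a D_c = k_1 L, so D_c = (0.157/0.426) × 11.82 = 4.356 mg/L.

t_c ≈ 3.57 d; D_c ≈ 4.36 mg/L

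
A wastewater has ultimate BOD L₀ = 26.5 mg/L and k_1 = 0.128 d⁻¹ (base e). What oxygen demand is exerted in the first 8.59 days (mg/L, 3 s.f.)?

y ≈ 17.7 mg/L

y_t = L₀(1 − e^(−k_1 t)) = 26.5 × (1 − e^(−0.128×8.59))
= 26.5 × (1 − 0.3330) = 26.5 × 0.6670 = 17.67 mg/L.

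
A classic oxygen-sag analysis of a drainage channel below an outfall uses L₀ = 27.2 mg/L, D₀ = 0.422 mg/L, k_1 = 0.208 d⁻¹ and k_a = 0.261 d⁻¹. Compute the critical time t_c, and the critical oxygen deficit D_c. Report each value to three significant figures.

t_c ≈ 4.21 d; D_c ≈ 9.03 mg/L

t_c = [1/(k_a−k_1)] ln[(k_a/k_1)(1 − D₀(k_a−k_1)/(k_1 L₀))]
= [1/(0.261−0.208)] ln[(0.261/0.208)(1 − 0.422×0.05300/(0.208×27.2))]
= (1/0.05300) ln[1.255 × 0.9960] = 18.87 × ln(1.250) = 18.87 × 0.2230 = 4.208 d.
L(t_c) = L₀ e^(−k_1 t_c) = 27.2 × 0.4168 = 11.34 mg/L, and at the critical point k_a D_c = k_1 L, so D_c = (0.208/0.261) × 11.34 = 9.034 mg/L.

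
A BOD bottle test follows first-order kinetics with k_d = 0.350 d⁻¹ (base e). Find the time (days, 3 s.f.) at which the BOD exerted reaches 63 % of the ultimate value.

t ≈ 2.84 d

y/L₀ = 1 − e^(−k_d t) = 0.63 ⇒ e^(−k_d t) = 0.370
t = −ln(0.370) / 0.350 = 0.9943 / 0.350 = 2.841 d.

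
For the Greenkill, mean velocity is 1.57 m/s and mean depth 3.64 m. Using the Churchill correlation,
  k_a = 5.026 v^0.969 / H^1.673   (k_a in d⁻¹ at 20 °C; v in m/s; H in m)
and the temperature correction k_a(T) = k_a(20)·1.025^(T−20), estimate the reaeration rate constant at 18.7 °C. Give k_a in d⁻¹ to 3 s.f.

k_a ≈ 0.868 d⁻¹

k_a(20) = 5.026 × 1.57^0.969 / 3.64^1.673 = 5.026 × 1.548 / 8.684 = 0.8960 d⁻¹.
k_a(18.7) = 0.8960 × 1.025^(18.7−20) = 0.8960 × 0.9684 = 0.8677 d⁻¹.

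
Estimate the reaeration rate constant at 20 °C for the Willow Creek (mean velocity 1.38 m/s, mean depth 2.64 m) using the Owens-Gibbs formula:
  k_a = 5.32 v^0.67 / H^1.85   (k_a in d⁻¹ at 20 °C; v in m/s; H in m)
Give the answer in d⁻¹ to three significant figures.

k_a = 5.32 × 1.38^0.67 / 2.64^1.85 = 5.32 × 1.241 / 6.025 = 1.096 d⁻¹.

k_a ≈ 1.10 d⁻¹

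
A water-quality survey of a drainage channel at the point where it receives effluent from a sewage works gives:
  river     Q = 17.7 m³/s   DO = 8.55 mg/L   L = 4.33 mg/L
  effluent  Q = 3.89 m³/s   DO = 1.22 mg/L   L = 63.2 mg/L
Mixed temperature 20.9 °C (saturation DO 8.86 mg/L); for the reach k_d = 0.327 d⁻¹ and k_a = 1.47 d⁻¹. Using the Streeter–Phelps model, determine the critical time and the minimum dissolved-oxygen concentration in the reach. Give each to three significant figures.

Mixed DO = (17.7×8.55 + 3.89×1.22)/(17.7+3.89) = 156.1/21.59 = 7.229 mg/L.
Mixed L₀ = (17.7×4.33 + 3.89×63.2)/(21.59) = 322.5/21.59 = 14.94 mg/L.
Initial deficit D₀ = C_s − DO₀ = 8.86 − 7.229 = 1.631 mg/L.
t_c = (1/1.143) ln[(1.47/0.327)(1 − 1.631×1.143/(0.327×14.94))] = 0.8749 × ln(2.780) = 0.8945 d.
D_c = (0.327/1.47) × 14.94 × e^(−0.327×0.8945) = 0.2224 × 14.94 × 0.7464 = 2.480 mg/L.
Minimum DO = 8.86 − 2.480 = 6.380 mg/L.

t_c ≈ 0.895 d; minimum DO ≈ 6.38 mg/L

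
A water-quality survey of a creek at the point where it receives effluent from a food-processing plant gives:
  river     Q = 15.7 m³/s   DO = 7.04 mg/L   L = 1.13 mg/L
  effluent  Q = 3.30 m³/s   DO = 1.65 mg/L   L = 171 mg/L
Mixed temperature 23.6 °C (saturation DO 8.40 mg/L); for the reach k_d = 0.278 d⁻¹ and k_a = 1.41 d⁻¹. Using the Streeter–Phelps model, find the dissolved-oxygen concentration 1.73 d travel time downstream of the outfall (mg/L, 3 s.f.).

Mixed DO = (15.7×7.04 + 3.30×1.65)/(15.7+3.30) = 116.0/19.00 = 6.104 mg/L.
Mixed L₀ = (15.7×1.13 + 3.30×171)/(19.00) = 582.0/19.00 = 30.63 mg/L.
Initial deficit D₀ = C_s − DO₀ = 8.40 − 6.104 = 2.296 mg/L.
D(1.73) = [0.278×30.63/(1.41−0.278)](e^(−0.278×1.73) − e^(−1.41×1.73)) + 2.296 e^(−1.41×1.73)
= 7.523 × (0.6182 − 0.08722) + 2.296 × 0.08722 = 4.195 mg/L.
DO = 8.40 − 4.195 = 4.205 mg/L.

DO ≈ 4.21 mg/L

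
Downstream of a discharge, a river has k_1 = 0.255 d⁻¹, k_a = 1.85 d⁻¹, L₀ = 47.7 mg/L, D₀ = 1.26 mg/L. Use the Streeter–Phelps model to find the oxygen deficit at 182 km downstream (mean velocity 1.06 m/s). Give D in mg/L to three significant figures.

Travel time t = x/v = 182 km / (1.06 m/s) = 182000 m / 1.06 m/s = 171700 s = 1.987 d.
k_1 L₀/(k_a−k_1) = 0.255×47.7/(1.85−0.255) = 12.16/1.595 = 7.626 mg/L.
e^(−k_1 t) = e^(−0.255×1.987) = 0.6025; e^(−k_a t) = e^(−1.85×1.987) = 0.02531.
D = 7.626 × (0.6025 − 0.02531) + 1.26 × 0.02531 = 4.401 + 0.03190 = 4.433 mg/L.

D ≈ 4.43 mg/L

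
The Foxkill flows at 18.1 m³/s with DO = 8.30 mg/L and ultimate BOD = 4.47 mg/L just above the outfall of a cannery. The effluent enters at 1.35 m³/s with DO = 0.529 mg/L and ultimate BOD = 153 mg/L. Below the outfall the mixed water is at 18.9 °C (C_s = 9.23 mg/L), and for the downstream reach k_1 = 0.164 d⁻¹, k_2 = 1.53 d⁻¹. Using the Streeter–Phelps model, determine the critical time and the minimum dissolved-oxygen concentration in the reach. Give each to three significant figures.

t_c ≈ 0.346 d; minimum DO ≈ 7.73 mg/L

Mixed DO = (18.1×8.30 + 1.35×0.529)/(18.1+1.35) = 150.9/19.45 = 7.761 mg/L.
Mixed L₀ = (18.1×4.47 + 1.35×153)/(19.45) = 287.5/19.45 = 14.78 mg/L.
Initial deficit D₀ = C_s − DO₀ = 9.23 − 7.761 = 1.469 mg/L.
t_c = (1/1.366) ln[(1.53/0.164)(1 − 1.469×1.366/(0.164×14.78))] = 0.7321 × ln(1.604) = 0.3457 d.
D_c = (0.164/1.53) × 14.78 × e^(−0.164×0.3457) = 0.1072 × 14.78 × 0.9449 = 1.497 mg/L.
Minimum DO = 9.23 − 1.497 = 7.733 mg/L.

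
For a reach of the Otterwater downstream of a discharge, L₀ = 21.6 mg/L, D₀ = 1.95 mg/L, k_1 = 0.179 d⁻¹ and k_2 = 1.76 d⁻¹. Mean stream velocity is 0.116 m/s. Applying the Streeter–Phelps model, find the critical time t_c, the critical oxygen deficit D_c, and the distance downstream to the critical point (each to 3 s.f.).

t_c ≈ 0.436 d; D_c ≈ 2.03 mg/L; x_c ≈ 4.37 km

At the critical point dD/dt = 0, so k_1 L₀ e^(−k_1 t) = k_2 D. Substituting D(t) from the Streeter–Phelps equation and solving for t gives
t_c = ln[(k_2/k_1)(1 − D₀(k_2−k_1)/(k_1 L₀))] / (k_2−k_1).
Here k_2−k_1 = 1.581 d⁻¹ and 1 − D₀(k_2−k_1)/(k_1 L₀) = 1 − 1.95×1.581/(0.179×21.6) = 0.2026, so
t_c = ln(9.832 × 0.2026) / 1.581 = 0.6893 / 1.581 = 0.4360 d.
L(t_c) = L₀ e^(−k_1 t_c) = 21.6 × 0.9249 = 19.98 mg/L, and at the critical point k_2 D_c = k_1 L, so D_c = (0.179/1.76) × 19.98 = 2.032 mg/L.
x_c = v t_c = 0.116 m/s × 0.4360 d × 86400 s/d = 4370 m ≈ 4.37 km.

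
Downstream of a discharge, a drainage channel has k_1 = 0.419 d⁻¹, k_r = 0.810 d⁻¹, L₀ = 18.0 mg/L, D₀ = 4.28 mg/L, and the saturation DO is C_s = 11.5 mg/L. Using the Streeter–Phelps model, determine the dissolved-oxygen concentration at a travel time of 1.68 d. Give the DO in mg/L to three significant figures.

DO ≈ 5.81 mg/L

k_1 L₀/(k_r−k_1) = 0.419×18.0/(0.810−0.419) = 7.542/0.3910 = 19.29 mg/L.
e^(−k_1 t) = e^(−0.419×1.680) = 0.4946; e^(−k_r t) = e^(−0.810×1.680) = 0.2565.
D = 19.29 × (0.4946 − 0.2565) + 4.28 × 0.2565 = 4.594 + 1.098 = 5.692 mg/L.
DO = C_s − D = 11.5 − 5.692 = 5.808 mg/L.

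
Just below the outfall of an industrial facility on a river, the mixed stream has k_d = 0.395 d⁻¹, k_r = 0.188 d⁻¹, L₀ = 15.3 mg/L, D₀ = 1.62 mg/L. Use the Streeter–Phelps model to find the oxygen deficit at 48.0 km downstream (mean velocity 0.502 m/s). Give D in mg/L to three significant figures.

D ≈ 6.17 mg/L

Travel time t = x/v = 48.0 km / (0.502 m/s) = 48000 m / 0.502 m/s = 95620 s = 1.107 d.
k_d L₀/(k_r−k_d) = 0.395×15.3/(0.188−0.395) = 6.044/-0.2070 = -29.20 mg/L.
e^(−k_d t) = e^(−0.395×1.107) = 0.6459; e^(−k_r t) = e^(−0.188×1.107) = 0.8122.
D = -29.20 × (0.6459 − 0.8122) + 1.62 × 0.8122 = 4.855 + 1.316 = 6.170 mg/L.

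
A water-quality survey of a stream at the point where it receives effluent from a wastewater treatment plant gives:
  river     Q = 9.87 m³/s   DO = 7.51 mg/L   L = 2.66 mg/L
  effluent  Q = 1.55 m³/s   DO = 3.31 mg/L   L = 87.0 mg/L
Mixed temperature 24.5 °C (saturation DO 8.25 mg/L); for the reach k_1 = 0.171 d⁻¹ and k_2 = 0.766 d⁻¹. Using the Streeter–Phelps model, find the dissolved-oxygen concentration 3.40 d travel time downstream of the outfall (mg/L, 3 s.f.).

DO ≈ 6.19 mg/L

Mixed DO = (9.87×7.51 + 1.55×3.31)/(9.87+1.55) = 79.25/11.42 = 6.940 mg/L.
Mixed L₀ = (9.87×2.66 + 1.55×87.0)/(11.42) = 161.1/11.42 = 14.11 mg/L.
Initial deficit D₀ = C_s − DO₀ = 8.25 − 6.940 = 1.310 mg/L.
D(3.40) = [0.171×14.11/(0.766−0.171)](e^(−0.171×3.40) − e^(−0.766×3.40)) + 1.310 e^(−0.766×3.40)
= 4.054 × (0.5591 − 0.07395) + 1.310 × 0.07395 = 2.064 mg/L.
DO = 8.25 − 2.064 = 6.186 mg/L.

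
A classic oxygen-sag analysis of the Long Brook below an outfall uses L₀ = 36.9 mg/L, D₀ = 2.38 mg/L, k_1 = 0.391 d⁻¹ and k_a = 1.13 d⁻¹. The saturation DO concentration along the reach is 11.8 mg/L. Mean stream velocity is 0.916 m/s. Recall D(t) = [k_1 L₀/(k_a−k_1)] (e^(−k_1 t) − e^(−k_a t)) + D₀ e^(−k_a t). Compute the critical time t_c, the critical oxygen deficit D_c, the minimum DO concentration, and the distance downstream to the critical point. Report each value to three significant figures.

t_c ≈ 1.26 d; D_c ≈ 7.80 mg/L; min DO ≈ 4.00 mg/L; x_c ≈ 99.7 km

At the critical point dD/dt = 0, so k_1 L₀ e^(−k_1 t) = k_a D. Substituting D(t) from the Streeter–Phelps equation and solving for t gives
t_c = ln[(k_a/k_1)(1 − D₀(k_a−k_1)/(k_1 L₀))] / (k_a−k_1).
Here k_a−k_1 = 0.7390 d⁻¹ and 1 − D₀(k_a−k_1)/(k_1 L₀) = 1 − 2.38×0.7390/(0.391×36.9) = 0.8781, so
t_c = ln(2.890 × 0.8781) / 0.7390 = 0.9313 / 0.7390 = 1.260 d.
L(t_c) = L₀ e^(−k_1 t_c) = 36.9 × 0.6110 = 22.54 mg/L, and at the critical point k_a D_c = k_1 L, so D_c = (0.391/1.13) × 22.54 = 7.801 mg/L.
Minimum DO = C_s − D_c = 11.8 − 7.801 = 3.999 mg/L.
x_c = v t_c = 0.916 m/s × 1.260 d × 86400 s/d = 99730 m ≈ 99.7 km.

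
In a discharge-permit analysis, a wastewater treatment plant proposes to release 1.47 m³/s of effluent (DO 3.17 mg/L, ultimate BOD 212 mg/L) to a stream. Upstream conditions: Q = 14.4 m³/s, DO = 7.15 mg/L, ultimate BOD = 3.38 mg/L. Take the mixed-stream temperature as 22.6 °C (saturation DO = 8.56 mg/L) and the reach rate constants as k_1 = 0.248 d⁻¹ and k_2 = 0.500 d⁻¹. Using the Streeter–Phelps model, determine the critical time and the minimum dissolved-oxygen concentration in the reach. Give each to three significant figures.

t_c ≈ 2.45 d; minimum DO ≈ 2.43 mg/L

Mixed DO = (14.4×7.15 + 1.47×3.17)/(14.4+1.47) = 107.6/15.87 = 6.781 mg/L.
Mixed L₀ = (14.4×3.38 + 1.47×212)/(15.87) = 360.3/15.87 = 22.70 mg/L.
Initial deficit D₀ = C_s − DO₀ = 8.56 − 6.781 = 1.779 mg/L.
t_c = (1/0.2520) ln[(0.500/0.248)(1 − 1.779×0.2520/(0.248×22.70))] = 3.968 × ln(1.856) = 2.453 d.
D_c = (0.248/0.500) × 22.70 × e^(−0.248×2.453) = 0.4960 × 22.70 × 0.5442 = 6.128 mg/L.
Minimum DO = 8.56 − 6.128 = 2.432 mg/L.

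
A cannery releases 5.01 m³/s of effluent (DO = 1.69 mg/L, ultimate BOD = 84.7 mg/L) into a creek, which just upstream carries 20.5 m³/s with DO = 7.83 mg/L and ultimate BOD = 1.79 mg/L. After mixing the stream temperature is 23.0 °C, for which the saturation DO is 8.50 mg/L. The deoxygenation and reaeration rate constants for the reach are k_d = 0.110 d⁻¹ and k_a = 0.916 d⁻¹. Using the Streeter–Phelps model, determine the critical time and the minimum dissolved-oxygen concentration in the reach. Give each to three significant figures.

t_c ≈ 0.856 d; minimum DO ≈ 6.52 mg/L

Mixed DO = (20.5×7.83 + 5.01×1.69)/(20.5+5.01) = 169.0/25.51 = 6.624 mg/L.
Mixed L₀ = (20.5×1.79 + 5.01×84.7)/(25.51) = 461.0/25.51 = 18.07 mg/L.
Initial deficit D₀ = C_s − DO₀ = 8.50 − 6.624 = 1.876 mg/L.
t_c = (1/0.8060) ln[(0.916/0.110)(1 − 1.876×0.8060/(0.110×18.07))] = 1.241 × ln(1.994) = 0.8564 d.
D_c = (0.110/0.916) × 18.07 × e^(−0.110×0.8564) = 0.1201 × 18.07 × 0.9101 = 1.975 mg/L.
Minimum DO = 8.50 − 1.975 = 6.525 mg/L.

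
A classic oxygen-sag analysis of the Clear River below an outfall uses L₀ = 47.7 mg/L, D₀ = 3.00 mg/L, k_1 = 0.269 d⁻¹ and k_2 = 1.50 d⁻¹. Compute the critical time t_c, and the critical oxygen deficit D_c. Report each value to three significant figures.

At the critical point dD/dt = 0, so k_1 L₀ e^(−k_1 t) = k_2 D. Substituting D(t) from the Streeter–Phelps equation and solving for t gives
t_c = ln[(k_2/k_1)(1 − D₀(k_2−k_1)/(k_1 L₀))] / (k_2−k_1).
Here k_2−k_1 = 1.231 d⁻¹ and 1 − D₀(k_2−k_1)/(k_1 L₀) = 1 − 3.00×1.231/(0.269×47.7) = 0.7122, so
t_c = ln(5.576 × 0.7122) / 1.231 = 1.379 / 1.231 = 1.120 d.
L(t_c) = L₀ e^(−k_1 t_c) = 47.7 × 0.7398 = 35.29 mg/L, and at the critical point k_2 D_c = k_1 L, so D_c = (0.269/1.50) × 35.29 = 6.328 mg/L.

t_c ≈ 1.12 d; D_c ≈ 6.33 mg/L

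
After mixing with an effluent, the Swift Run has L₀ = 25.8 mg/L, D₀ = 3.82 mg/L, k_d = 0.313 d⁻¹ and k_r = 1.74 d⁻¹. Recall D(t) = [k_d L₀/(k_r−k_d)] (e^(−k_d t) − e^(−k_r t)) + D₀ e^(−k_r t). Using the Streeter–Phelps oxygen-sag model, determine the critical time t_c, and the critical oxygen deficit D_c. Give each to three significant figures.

With k_r/k_d = 5.559 and 1 − D₀(k_r−k_d)/(k_d L₀) = 0.3250,
t_c = ln(5.559 × 0.3250) / (1.74 − 0.313) = ln(1.807) / 1.427 = 0.5914/1.427 = 0.4144 d.
L(t_c) = L₀ e^(−k_d t_c) = 25.8 × 0.8783 = 22.66 mg/L, and at the critical point k_r D_c = k_d L, so D_c = (0.313/1.74) × 22.66 = 4.076 mg/L.

t_c ≈ 0.414 d; D_c ≈ 4.08 mg/L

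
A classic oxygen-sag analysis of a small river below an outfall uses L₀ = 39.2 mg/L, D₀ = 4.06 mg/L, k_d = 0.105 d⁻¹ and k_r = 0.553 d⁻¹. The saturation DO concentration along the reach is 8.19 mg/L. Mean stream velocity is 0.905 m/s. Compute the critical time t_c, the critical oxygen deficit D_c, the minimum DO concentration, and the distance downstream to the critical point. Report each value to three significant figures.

t_c ≈ 2.41 d; D_c ≈ 5.78 mg/L; min DO ≈ 2.41 mg/L; x_c ≈ 188 km

t_c = [1/(k_r−k_d)] ln[(k_r/k_d)(1 − D₀(k_r−k_d)/(k_d L₀))]
= [1/(0.553−0.105)] ln[(0.553/0.105)(1 − 4.06×0.4480/(0.105×39.2))]
= (1/0.4480) ln[5.267 × 0.5581] = 2.232 × ln(2.939) = 2.232 × 1.078 = 2.407 d.
L(t_c) = L₀ e^(−k_d t_c) = 39.2 × 0.7767 = 30.45 mg/L, and at the critical point k_r D_c = k_d L, so D_c = (0.105/0.553) × 30.45 = 5.781 mg/L.
Minimum DO = C_s − D_c = 8.19 − 5.781 = 2.409 mg/L.
x_c = v t_c = 0.905 m/s × 2.407 d × 86400 s/d = 188200 m ≈ 188 km.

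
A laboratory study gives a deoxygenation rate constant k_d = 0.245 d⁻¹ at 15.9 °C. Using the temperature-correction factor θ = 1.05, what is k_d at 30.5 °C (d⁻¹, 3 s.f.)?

k_d ≈ 0.499 d⁻¹

k_d(T₂) = k_d(T₁) · θ^(T₂−T₁) = 0.245 × 1.05^(30.5−15.9)
= 0.245 × 1.05^14.6 = 0.245 × 2.039 = 0.4995 d⁻¹.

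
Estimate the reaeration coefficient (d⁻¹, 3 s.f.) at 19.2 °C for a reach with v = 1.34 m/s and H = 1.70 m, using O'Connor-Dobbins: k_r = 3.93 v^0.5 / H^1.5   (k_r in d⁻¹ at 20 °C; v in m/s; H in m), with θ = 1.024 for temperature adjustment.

k_r(20) = 3.93 × 1.34^0.5 / 1.70^1.5 = 3.93 × 1.158 / 2.217 = 2.052 d⁻¹.
k_r(19.2) = 2.052 × 1.024^(19.2−20) = 2.052 × 0.9812 = 2.014 d⁻¹.

k_r ≈ 2.01 d⁻¹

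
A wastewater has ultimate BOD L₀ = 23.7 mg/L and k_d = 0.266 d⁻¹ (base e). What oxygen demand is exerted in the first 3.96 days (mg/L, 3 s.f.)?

y_t = L₀(1 − e^(−k_d t)) = 23.7 × (1 − e^(−0.266×3.96))
= 23.7 × (1 − 0.3488) = 23.7 × 0.6512 = 15.43 mg/L.

y ≈ 15.4 mg/L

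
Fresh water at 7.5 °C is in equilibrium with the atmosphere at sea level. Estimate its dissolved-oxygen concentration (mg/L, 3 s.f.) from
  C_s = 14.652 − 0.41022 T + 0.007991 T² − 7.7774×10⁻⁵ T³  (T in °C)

C_s ≈ 12.0 mg/L

C_s = 14.652 − 0.41022×7.5 + 0.007991×7.5² − 7.7774×10⁻⁵×7.5³ = 11.99 mg/L.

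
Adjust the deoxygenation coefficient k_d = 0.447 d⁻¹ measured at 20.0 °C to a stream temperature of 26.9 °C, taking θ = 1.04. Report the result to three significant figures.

k_d ≈ 0.586 d⁻¹

k_d(T₂) = k_d(T₁) · θ^(T₂−T₁) = 0.447 × 1.04^(26.9−20.0)
= 0.447 × 1.04^6.90 = 0.447 × 1.311 = 0.5859 d⁻¹.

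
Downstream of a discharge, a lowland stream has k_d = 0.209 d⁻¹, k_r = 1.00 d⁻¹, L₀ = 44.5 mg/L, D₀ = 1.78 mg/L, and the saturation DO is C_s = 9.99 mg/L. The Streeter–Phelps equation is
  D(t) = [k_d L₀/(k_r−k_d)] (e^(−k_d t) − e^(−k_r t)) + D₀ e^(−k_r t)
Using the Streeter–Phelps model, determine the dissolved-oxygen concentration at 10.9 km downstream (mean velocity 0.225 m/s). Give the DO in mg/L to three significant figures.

Travel time t = x/v = 10.9 km / (0.225 m/s) = 10900 m / 0.225 m/s = 48440 s = 0.5607 d.
k_d L₀/(k_r−k_d) = 0.209×44.5/(1.00−0.209) = 9.300/0.7910 = 11.76 mg/L.
e^(−k_d t) = e^(−0.209×0.5607) = 0.8894; e^(−k_r t) = e^(−1.00×0.5607) = 0.5708.
D = 11.76 × (0.8894 − 0.5708) + 1.78 × 0.5708 = 3.746 + 1.016 = 4.762 mg/L.
DO = C_s − D = 9.99 − 4.762 = 5.228 mg/L.

DO ≈ 5.23 mg/L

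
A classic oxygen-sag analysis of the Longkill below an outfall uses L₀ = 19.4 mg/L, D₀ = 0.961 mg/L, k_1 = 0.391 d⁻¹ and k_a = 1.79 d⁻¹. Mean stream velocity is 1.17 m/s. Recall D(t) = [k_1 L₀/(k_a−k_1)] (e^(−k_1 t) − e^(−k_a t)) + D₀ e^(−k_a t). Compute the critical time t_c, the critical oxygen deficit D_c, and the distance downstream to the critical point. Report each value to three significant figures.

t_c ≈ 0.948 d; D_c ≈ 2.93 mg/L; x_c ≈ 95.8 km

With k_a/k_1 = 4.578 and 1 − D₀(k_a−k_1)/(k_1 L₀) = 0.8228,
t_c = ln(4.578 × 0.8228) / (1.79 − 0.391) = ln(3.767) / 1.399 = 1.326/1.399 = 0.9479 d.
D_c = (k_1/k_a) L₀ e^(−k_1 t_c) = (0.391/1.79) × 19.4 × e^(−0.391×0.9479) = 0.2184 × 19.4 × 0.6903 = 2.925 mg/L.
x_c = v t_c = 1.17 m/s × 0.9479 d × 86400 s/d = 95830 m ≈ 95.8 km.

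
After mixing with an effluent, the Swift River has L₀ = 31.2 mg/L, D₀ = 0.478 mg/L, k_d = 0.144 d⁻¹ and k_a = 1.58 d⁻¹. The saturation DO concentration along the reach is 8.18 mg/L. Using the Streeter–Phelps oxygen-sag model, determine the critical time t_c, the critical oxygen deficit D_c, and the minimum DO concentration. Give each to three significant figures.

With k_a/k_d = 10.97 and 1 − D₀(k_a−k_d)/(k_d L₀) = 0.8472,
t_c = ln(10.97 × 0.8472) / (1.58 − 0.144) = ln(9.296) / 1.436 = 2.230/1.436 = 1.553 d.
L(t_c) = L₀ e^(−k_d t_c) = 31.2 × 0.7997 = 24.95 mg/L, and at the critical point k_a D_c = k_d L, so D_c = (0.144/1.58) × 24.95 = 2.274 mg/L.
Minimum DO = C_s − D_c = 8.18 − 2.274 = 5.906 mg/L.

t_c ≈ 1.55 d; D_c ≈ 2.27 mg/L; min DO ≈ 5.91 mg/L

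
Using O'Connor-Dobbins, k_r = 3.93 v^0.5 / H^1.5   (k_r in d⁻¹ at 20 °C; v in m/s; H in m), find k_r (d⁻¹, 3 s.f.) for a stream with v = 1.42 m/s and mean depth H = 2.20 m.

k_r = 3.93 × 1.42^0.5 / 2.20^1.5 = 3.93 × 1.192 / 3.263 = 1.435 d⁻¹.

k_r ≈ 1.44 d⁻¹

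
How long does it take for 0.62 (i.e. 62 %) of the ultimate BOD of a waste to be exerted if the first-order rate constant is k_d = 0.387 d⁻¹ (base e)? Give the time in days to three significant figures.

t ≈ 2.50 d

y/L₀ = 1 − e^(−k_d t) = 0.62 ⇒ e^(−k_d t) = 0.380
t = −ln(0.380) / 0.387 = 0.9676 / 0.387 = 2.500 d.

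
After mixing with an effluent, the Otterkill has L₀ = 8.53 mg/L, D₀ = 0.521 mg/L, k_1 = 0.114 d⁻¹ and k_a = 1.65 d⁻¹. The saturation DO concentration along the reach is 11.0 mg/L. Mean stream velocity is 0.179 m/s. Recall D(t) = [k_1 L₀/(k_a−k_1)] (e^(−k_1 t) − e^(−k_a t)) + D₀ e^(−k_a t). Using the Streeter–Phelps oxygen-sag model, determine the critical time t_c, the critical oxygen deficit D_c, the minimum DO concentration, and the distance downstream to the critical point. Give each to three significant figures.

t_c = [1/(k_a−k_1)] ln[(k_a/k_1)(1 − D₀(k_a−k_1)/(k_1 L₀))]
= [1/(1.65−0.114)] ln[(1.65/0.114)(1 − 0.521×1.536/(0.114×8.53))]
= (1/1.536) ln[14.47 × 0.1770] = 0.6510 × ln(2.563) = 0.6510 × 0.9410 = 0.6126 d.
L(t_c) = L₀ e^(−k_1 t_c) = 8.53 × 0.9325 = 7.955 mg/L, and at the critical point k_a D_c = k_1 L, so D_c = (0.114/1.65) × 7.955 = 0.5496 mg/L.
Minimum DO = C_s − D_c = 11.0 − 0.5496 = 10.45 mg/L.
x_c = v t_c = 0.179 m/s × 0.6126 d × 86400 s/d = 9475 m ≈ 9.47 km.

t_c ≈ 0.613 d; D_c ≈ 0.550 mg/L; min DO ≈ 10.5 mg/L; x_c ≈ 9.47 km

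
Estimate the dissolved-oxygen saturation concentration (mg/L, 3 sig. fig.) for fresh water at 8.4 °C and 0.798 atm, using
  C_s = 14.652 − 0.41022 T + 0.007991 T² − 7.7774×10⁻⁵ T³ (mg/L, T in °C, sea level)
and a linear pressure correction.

C_s ≈ 9.36 mg/L

At sea level: C_s = 14.652 − 0.41022×8.4 + 0.007991×8.4² − 7.7774×10⁻⁵×8.4³ = 11.72 mg/L.
Pressure correction: C_s' = 11.72 × 0.798 = 9.356 mg/L.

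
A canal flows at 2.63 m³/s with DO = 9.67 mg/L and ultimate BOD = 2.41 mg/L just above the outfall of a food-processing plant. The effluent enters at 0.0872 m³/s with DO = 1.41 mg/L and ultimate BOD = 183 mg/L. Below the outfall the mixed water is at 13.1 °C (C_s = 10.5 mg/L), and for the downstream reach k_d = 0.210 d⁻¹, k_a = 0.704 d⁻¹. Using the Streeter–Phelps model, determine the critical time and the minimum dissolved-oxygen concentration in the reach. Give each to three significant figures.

t_c ≈ 1.69 d; minimum DO ≈ 8.78 mg/L

Mixed DO = (2.63×9.67 + 0.0872×1.41)/(2.63+0.0872) = 25.56/2.717 = 9.405 mg/L.
Mixed L₀ = (2.63×2.41 + 0.0872×183)/(2.717) = 22.30/2.717 = 8.205 mg/L.
Initial deficit D₀ = C_s − DO₀ = 10.5 − 9.405 = 1.095 mg/L.
t_c = (1/0.4940) ln[(0.704/0.210)(1 − 1.095×0.4940/(0.210×8.205))] = 2.024 × ln(2.300) = 1.686 d.
D_c = (0.210/0.704) × 8.205 × e^(−0.210×1.686) = 0.2983 × 8.205 × 0.7018 = 1.718 mg/L.
Minimum DO = 10.5 − 1.718 = 8.782 mg/L.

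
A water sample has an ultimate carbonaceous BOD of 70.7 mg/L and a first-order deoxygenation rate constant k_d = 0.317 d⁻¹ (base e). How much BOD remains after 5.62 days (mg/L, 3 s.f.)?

L_t = L₀ e^(−k_d t) = 70.7 × e^(−0.317×5.62) = 70.7 × 0.1684 = 11.90 mg/L.

L ≈ 11.9 mg/L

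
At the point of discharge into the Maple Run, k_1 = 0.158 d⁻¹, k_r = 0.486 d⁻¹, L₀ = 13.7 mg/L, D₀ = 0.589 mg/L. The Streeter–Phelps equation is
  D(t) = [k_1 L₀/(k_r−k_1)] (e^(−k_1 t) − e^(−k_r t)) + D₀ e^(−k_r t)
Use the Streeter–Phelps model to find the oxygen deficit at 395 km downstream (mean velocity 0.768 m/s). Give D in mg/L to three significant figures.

D ≈ 2.24 mg/L

Travel time t = x/v = 395 km / (0.768 m/s) = 395000 m / 0.768 m/s = 514300 s = 5.953 d.
k_1 L₀/(k_r−k_1) = 0.158×13.7/(0.486−0.158) = 2.165/0.3280 = 6.599 mg/L.
e^(−k_1 t) = e^(−0.158×5.953) = 0.3904; e^(−k_r t) = e^(−0.486×5.953) = 0.05541.
D = 6.599 × (0.3904 − 0.05541) + 0.589 × 0.05541 = 2.211 + 0.03263 = 2.243 mg/L.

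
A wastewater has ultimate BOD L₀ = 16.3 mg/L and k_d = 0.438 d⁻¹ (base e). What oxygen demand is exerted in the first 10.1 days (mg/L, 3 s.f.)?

y_t = L₀(1 − e^(−k_d t)) = 16.3 × (1 − e^(−0.438×10.1))
= 16.3 × (1 − 0.01199) = 16.3 × 0.9880 = 16.10 mg/L.

y ≈ 16.1 mg/L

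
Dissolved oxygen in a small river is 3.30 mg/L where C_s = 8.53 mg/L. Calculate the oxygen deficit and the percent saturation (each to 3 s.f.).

D = C_s − C = 8.53 − 3.30 = 5.23 mg/L.
% saturation = 3.30/8.53 × 100 = 38.7 %.

D ≈ 5.23 mg/L; 38.7 % saturation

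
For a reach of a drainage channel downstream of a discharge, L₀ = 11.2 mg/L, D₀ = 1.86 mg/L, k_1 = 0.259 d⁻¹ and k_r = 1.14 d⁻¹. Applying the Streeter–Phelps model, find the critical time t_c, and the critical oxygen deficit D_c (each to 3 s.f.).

At the critical point dD/dt = 0, so k_1 L₀ e^(−k_1 t) = k_r D. Substituting D(t) from the Streeter–Phelps equation and solving for t gives
t_c = ln[(k_r/k_1)(1 − D₀(k_r−k_1)/(k_1 L₀))] / (k_r−k_1).
Here k_r−k_1 = 0.8810 d⁻¹ and 1 − D₀(k_r−k_1)/(k_1 L₀) = 1 − 1.86×0.8810/(0.259×11.2) = 0.4351, so
t_c = ln(4.402 × 0.4351) / 0.8810 = 0.6498 / 0.8810 = 0.7375 d.
L(t_c) = L₀ e^(−k_1 t_c) = 11.2 × 0.8261 = 9.252 mg/L, and at the critical point k_r D_c = k_1 L, so D_c = (0.259/1.14) × 9.252 = 2.102 mg/L.

t_c ≈ 0.738 d; D_c ≈ 2.10 mg/L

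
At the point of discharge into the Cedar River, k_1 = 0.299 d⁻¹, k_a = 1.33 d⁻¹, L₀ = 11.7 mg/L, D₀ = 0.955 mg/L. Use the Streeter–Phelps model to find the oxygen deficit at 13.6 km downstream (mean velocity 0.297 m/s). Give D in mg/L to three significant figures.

D ≈ 1.69 mg/L

Travel time t = x/v = 13.6 km / (0.297 m/s) = 13600 m / 0.297 m/s = 45790 s = 0.5300 d.
k_1 L₀/(k_a−k_1) = 0.299×11.7/(1.33−0.299) = 3.498/1.031 = 3.393 mg/L.
e^(−k_1 t) = e^(−0.299×0.5300) = 0.8535; e^(−k_a t) = e^(−1.33×0.5300) = 0.4942.
D = 3.393 × (0.8535 − 0.4942) + 0.955 × 0.4942 = 1.219 + 0.4719 = 1.691 mg/L.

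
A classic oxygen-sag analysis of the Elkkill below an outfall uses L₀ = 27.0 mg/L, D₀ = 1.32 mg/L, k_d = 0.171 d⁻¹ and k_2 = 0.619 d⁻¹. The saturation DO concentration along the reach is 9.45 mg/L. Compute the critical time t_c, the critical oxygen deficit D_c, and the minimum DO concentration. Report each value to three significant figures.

At the critical point dD/dt = 0, so k_d L₀ e^(−k_d t) = k_2 D. Substituting D(t) from the Streeter–Phelps equation and solving for t gives
t_c = ln[(k_2/k_d)(1 − D₀(k_2−k_d)/(k_d L₀))] / (k_2−k_d).
Here k_2−k_d = 0.4480 d⁻¹ and 1 − D₀(k_2−k_d)/(k_d L₀) = 1 − 1.32×0.4480/(0.171×27.0) = 0.8719, so
t_c = ln(3.620 × 0.8719) / 0.4480 = 1.149 / 0.4480 = 2.566 d.
D_c = (k_d/k_2) L₀ e^(−k_d t_c) = (0.171/0.619) × 27.0 × e^(−0.171×2.566) = 0.2763 × 27.0 × 0.6449 = 4.810 mg/L.
Minimum DO = C_s − D_c = 9.45 − 4.810 = 4.640 mg/L.

t_c ≈ 2.57 d; D_c ≈ 4.81 mg/L; min DO ≈ 4.64 mg/L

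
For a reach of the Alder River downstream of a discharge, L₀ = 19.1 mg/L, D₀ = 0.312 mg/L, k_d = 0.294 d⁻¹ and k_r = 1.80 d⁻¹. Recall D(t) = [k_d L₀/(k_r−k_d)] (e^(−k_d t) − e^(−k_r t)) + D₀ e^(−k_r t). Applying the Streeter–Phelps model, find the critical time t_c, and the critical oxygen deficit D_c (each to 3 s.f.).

t_c ≈ 1.15 d; D_c ≈ 2.23 mg/L

t_c = [1/(k_r−k_d)] ln[(k_r/k_d)(1 − D₀(k_r−k_d)/(k_d L₀))]
= [1/(1.80−0.294)] ln[(1.80/0.294)(1 − 0.312×1.506/(0.294×19.1))]
= (1/1.506) ln[6.122 × 0.9163] = 0.6640 × ln(5.610) = 0.6640 × 1.725 = 1.145 d.
D_c = (k_d/k_r) L₀ e^(−k_d t_c) = (0.294/1.80) × 19.1 × e^(−0.294×1.145) = 0.1633 × 19.1 × 0.7141 = 2.228 mg/L.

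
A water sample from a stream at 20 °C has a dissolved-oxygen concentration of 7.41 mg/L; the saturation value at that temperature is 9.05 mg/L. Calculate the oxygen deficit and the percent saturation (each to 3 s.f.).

D = C_s − C = 9.05 − 7.41 = 1.64 mg/L.
% saturation = 7.41/9.05 × 100 = 81.9 %.

D ≈ 1.64 mg/L; 81.9 % saturation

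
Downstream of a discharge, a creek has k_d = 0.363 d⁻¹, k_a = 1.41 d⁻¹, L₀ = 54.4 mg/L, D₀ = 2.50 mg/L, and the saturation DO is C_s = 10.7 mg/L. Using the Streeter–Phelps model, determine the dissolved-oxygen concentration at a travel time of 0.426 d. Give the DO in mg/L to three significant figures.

k_d L₀/(k_a−k_d) = 0.363×54.4/(1.41−0.363) = 19.75/1.047 = 18.86 mg/L.
e^(−k_d t) = e^(−0.363×0.4260) = 0.8567; e^(−k_a t) = e^(−1.41×0.4260) = 0.5484.
D = 18.86 × (0.8567 − 0.5484) + 2.50 × 0.5484 = 5.814 + 1.371 = 7.185 mg/L.
DO = C_s − D = 10.7 − 7.185 = 3.515 mg/L.

DO ≈ 3.51 mg/L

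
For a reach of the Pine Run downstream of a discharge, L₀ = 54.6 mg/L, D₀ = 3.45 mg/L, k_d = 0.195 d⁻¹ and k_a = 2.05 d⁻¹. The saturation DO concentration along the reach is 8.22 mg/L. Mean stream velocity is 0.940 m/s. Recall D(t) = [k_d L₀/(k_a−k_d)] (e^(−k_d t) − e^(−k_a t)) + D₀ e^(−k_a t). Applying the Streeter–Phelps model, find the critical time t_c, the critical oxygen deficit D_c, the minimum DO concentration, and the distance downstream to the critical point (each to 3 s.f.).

t_c ≈ 0.773 d; D_c ≈ 4.47 mg/L; min DO ≈ 3.75 mg/L; x_c ≈ 62.8 km

t_c = [1/(k_a−k_d)] ln[(k_a/k_d)(1 − D₀(k_a−k_d)/(k_d L₀))]
= [1/(2.05−0.195)] ln[(2.05/0.195)(1 − 3.45×1.855/(0.195×54.6))]
= (1/1.855) ln[10.51 × 0.3989] = 0.5391 × ln(4.194) = 0.5391 × 1.434 = 0.7728 d.
L(t_c) = L₀ e^(−k_d t_c) = 54.6 × 0.8601 = 46.96 mg/L, and at the critical point k_a D_c = k_d L, so D_c = (0.195/2.05) × 46.96 = 4.467 mg/L.
Minimum DO = C_s − D_c = 8.22 − 4.467 = 3.753 mg/L.
x_c = v t_c = 0.940 m/s × 0.7728 d × 86400 s/d = 62770 m ≈ 62.8 km.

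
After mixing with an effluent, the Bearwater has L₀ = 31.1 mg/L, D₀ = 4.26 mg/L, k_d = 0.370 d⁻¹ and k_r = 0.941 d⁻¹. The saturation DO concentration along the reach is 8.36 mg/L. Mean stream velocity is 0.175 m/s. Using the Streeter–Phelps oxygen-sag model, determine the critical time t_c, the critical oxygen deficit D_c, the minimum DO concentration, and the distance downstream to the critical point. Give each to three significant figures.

t_c ≈ 1.22 d; D_c ≈ 7.79 mg/L; min DO ≈ 0.570 mg/L; x_c ≈ 18.4 km

t_c = [1/(k_r−k_d)] ln[(k_r/k_d)(1 − D₀(k_r−k_d)/(k_d L₀))]
= [1/(0.941−0.370)] ln[(0.941/0.370)(1 − 4.26×0.5710/(0.370×31.1))]
= (1/0.5710) ln[2.543 × 0.7886] = 1.751 × ln(2.006) = 1.751 × 0.6960 = 1.219 d.
L(t_c) = L₀ e^(−k_d t_c) = 31.1 × 0.6370 = 19.81 mg/L, and at the critical point k_r D_c = k_d L, so D_c = (0.370/0.941) × 19.81 = 7.790 mg/L.
Minimum DO = C_s − D_c = 8.36 − 7.790 = 0.5703 mg/L.
x_c = v t_c = 0.175 m/s × 1.219 d × 86400 s/d = 18430 m ≈ 18.4 km.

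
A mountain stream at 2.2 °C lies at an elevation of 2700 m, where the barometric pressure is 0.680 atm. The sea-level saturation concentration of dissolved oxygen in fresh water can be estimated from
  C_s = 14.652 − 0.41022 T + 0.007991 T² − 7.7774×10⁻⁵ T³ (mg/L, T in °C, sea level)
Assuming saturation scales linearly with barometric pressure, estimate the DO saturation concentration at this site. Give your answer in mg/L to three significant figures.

At sea level: C_s = 14.652 − 0.41022×2.2 + 0.007991×2.2² − 7.7774×10⁻⁵×2.2³ = 13.79 mg/L.
Pressure correction: C_s' = 13.79 × 0.680 = 9.375 mg/L.

C_s ≈ 9.38 mg/L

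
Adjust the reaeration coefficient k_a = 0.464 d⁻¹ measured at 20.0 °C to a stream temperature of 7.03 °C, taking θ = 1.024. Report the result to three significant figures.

k_a ≈ 0.341 d⁻¹

k_a(T₂) = k_a(T₁) · θ^(T₂−T₁) = 0.464 × 1.024^(7.03−20.0)
= 0.464 × 1.024^-13.0 = 0.464 × 0.7352 = 0.3411 d⁻¹.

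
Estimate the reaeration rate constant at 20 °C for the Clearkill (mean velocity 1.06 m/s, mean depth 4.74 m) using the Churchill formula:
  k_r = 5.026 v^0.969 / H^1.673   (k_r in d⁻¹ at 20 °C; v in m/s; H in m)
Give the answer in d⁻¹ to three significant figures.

k_r ≈ 0.394 d⁻¹

k_r = 5.026 × 1.06^0.969 / 4.74^1.673 = 5.026 × 1.058 / 13.51 = 0.3937 d⁻¹.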